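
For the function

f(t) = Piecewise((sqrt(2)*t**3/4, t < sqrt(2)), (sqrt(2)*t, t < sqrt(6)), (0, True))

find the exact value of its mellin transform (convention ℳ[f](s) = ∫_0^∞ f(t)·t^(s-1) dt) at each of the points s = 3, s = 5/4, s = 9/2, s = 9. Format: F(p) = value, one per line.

invert the common scale on t to get 2*sqrt(2)*t**3 on [0, sqrt(2)/2); 2*sqrt(2)*t on [sqrt(2)/2, sqrt(6)/2)
the power substitution comes off first: 2*sqrt(2)*t**(3/2) on [0, 1/2); 2*sqrt(2)*sqrt(t) on [1/2, 3/2)
remove the common scale on t first: t**(3/2) on [0, 1); 2*sqrt(t) on [1, 3)
the 2 pieces separated at sqrt(2) each add one integral
segment [0, sqrt(2)) carries sqrt(2)*t**3/4; integrate it
for t in [sqrt(2), sqrt(6)): the term is ∫ sqrt(2)*t·t^(s-1)

F(3) = 25*sqrt(2)/3
F(5/4) = 4*2**(5/8)*(-25 + 102*3**(1/8))/153
F(9/2) = 8*2**(1/4)*(-19 + 270*3**(3/4))/165
F(9) = 11636*sqrt(2)/15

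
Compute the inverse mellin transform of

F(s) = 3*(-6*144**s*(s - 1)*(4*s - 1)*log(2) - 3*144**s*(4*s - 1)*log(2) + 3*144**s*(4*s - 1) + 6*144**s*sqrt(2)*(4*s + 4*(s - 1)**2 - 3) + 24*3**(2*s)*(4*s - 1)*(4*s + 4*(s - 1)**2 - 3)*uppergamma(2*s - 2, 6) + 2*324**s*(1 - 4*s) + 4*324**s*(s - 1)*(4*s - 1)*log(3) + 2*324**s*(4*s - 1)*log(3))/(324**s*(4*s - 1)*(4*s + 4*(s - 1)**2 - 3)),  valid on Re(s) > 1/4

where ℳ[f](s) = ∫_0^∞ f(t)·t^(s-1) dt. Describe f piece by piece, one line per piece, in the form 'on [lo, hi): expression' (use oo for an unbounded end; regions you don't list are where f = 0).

the shared t-power comes off first: 3*sqrt(3)*t**(3/4) on [0, 4/9); 3*sqrt(t)*log(3*sqrt(t)) on [4/9, 1); exp(-6*sqrt(t)) on [1, ∞)
the power substitution comes off first: 3*sqrt(3)*t**(3/2) on [0, 2/3); 3*t*log(3*t) on [2/3, 1); exp(-6*t) on [1, ∞)
remove the common scale on t first: t**(3/2) on [0, 2); t*log(t) on [2, 3); exp(-2*t) on [3, ∞)
breakpoints 4/9, 1: one integral from each of the 3 segments
∫ 3*sqrt(3)/t**(1/4)·t^(s-1) over [0, 4/9)
segment 4/9 to 1 holds 3*log(3*sqrt(t))/sqrt(t); add its integral
piece [1, ∞): integrate exp(-6*sqrt(t))/t against the kernel

on [0, 4/9): 3*sqrt(3)/t**(1/4)
on [4/9, 1): 3*log(3*sqrt(t))/sqrt(t)
on [1, oo): exp(-6*sqrt(t))/t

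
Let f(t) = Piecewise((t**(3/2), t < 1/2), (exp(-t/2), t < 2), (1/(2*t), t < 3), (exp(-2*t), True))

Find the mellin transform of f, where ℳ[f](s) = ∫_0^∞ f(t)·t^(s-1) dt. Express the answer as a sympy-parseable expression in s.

decompose at 1/2, 2, 3; ℳ[f](s) sums the 4 pieces' integrals
∫ over [0, 1/2) of t**(3/2)·t^(s-1) joins the sum
piece [1/2, 2): integrate exp(-t/2) against the kernel
[2, 3) adds the kernel integral of 1/(2*t)
on [3, ∞) integrate f = exp(-2*t) against the kernel

(12*24**s*(s - 1)*(2*s + 3)*uppergamma(s, 1/4) - 12*24**s*(s - 1)*(2*s + 3)*uppergamma(s, 1) - 3*24**s*(2*s + 3) + 2*36**s*(2*s + 3) + 12*6**s*(s - 1)*(2*s + 3)*uppergamma(s, 6) + 6*sqrt(2)*6**s*(s - 1))/(12*12**s*(s - 1)*(2*s + 3))
  Re(s) > -3/2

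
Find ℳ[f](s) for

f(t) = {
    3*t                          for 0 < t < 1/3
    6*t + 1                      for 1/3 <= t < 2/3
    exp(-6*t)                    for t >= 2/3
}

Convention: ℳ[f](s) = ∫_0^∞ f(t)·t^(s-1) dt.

invert the common scale on t to get t on [0, 1); 2*t + 1 on [1, 2); exp(-2*t) on [2, ∞)
slice at 1/3, 2/3, transform all 3 pieces, and sum them
piece [0, 1/3): integrate 3*t against the kernel
[1/3, 2/3) adds the kernel integral of (6*t + 1)
over [2/3, ∞), the kernel integral of exp(-6*t) enters the sum

(2**s*s*(s + 1)*uppergamma(s, 4) - 2*4**s*s - 4**s + 5*8**s*s + 8**s)/(12**s*s*(s + 1))
  Re(s) > -1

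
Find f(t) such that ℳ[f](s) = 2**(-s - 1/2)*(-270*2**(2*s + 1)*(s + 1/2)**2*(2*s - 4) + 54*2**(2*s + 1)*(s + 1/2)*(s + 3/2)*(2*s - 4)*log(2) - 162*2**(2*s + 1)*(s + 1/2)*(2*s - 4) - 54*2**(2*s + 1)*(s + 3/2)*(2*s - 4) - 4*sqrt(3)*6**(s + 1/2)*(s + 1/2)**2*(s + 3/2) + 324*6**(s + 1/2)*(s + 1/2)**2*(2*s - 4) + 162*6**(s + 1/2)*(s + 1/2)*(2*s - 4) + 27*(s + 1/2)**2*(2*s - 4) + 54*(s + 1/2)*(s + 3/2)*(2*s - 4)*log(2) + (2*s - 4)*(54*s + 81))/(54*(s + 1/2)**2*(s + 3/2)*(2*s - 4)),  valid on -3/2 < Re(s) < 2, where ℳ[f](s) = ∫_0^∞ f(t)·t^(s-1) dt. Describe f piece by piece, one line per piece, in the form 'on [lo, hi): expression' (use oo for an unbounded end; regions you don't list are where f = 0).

peel off the shared t-power: t on [0, 1/2); log(t) on [1/2, 2); t + 3 on [2, 3); …
integrate the 4 segments split at 1/2, 2, 3, then add the results
over [0, 1/2), the kernel integral of t**(3/2) enters the sum
the [1/2, 2) slice contributes ∫ sqrt(t)*log(t)·t^(s-1) dt
∫ sqrt(t)*(t + 3)·t^(s-1) over [2, 3)
on [3, ∞) integrate f = t**(-2) against the kernel

on [0, 1/2): t**(3/2)
on [1/2, 2): sqrt(t)*log(t)
on [2, 3): sqrt(t)*(t + 3)
on [3, oo): t**(-2)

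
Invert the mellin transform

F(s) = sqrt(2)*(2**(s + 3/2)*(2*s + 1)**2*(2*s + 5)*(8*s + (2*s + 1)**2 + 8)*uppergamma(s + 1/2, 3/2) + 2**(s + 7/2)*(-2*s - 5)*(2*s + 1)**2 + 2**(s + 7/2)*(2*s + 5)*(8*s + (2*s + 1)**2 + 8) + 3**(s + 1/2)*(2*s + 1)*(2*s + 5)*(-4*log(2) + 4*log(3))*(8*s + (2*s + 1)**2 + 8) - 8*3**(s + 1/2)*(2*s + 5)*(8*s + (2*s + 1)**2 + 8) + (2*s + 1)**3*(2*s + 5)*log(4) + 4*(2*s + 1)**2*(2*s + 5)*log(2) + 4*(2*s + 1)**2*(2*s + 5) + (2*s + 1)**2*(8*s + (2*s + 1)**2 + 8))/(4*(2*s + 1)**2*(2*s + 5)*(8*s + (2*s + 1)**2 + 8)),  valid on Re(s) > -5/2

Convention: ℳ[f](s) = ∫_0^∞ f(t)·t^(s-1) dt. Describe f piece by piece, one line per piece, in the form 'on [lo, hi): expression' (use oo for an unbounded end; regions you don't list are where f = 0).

on [0, 1): sqrt(2)*t**(5/2)/8
on [1, 2): sqrt(2)*t**(3/2)*log(t/2)/4
on [2, 3): sqrt(2)*sqrt(t)*log(t/2)/2
on [3, oo): sqrt(2)*sqrt(t)*exp(-t/2)/2

undo the common scale on t: t**(5/2) on [0, 1/2); t**(3/2)*log(t) on [1/2, 1); sqrt(t)*log(t) on [1, 3/2); …
peel off the shared t-power: t**2 on [0, 1/2); t*log(t) on [1/2, 1); log(t) on [1, 3/2); …
decompose at 1, 2, 3; ℳ[f](s) sums the 4 pieces' integrals
the [0, 1) slice contributes ∫ sqrt(2)*t**(5/2)/8·t^(s-1) dt
piece [1, 2): integrate sqrt(2)*t**(3/2)*log(t/2)/4 against the kernel
for t in [2, 3): the term is ∫ sqrt(2)*sqrt(t)*log(t/2)/2·t^(s-1)
∫ sqrt(2)*sqrt(t)*exp(-t/2)/2·t^(s-1) over [3, ∞)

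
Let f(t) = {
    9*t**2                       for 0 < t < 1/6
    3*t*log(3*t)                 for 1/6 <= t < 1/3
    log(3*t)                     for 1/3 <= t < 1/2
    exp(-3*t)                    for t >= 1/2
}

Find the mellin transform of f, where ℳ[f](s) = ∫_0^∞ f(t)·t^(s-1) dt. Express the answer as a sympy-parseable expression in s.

(4*2**s*s**2*(s + 2)*(s**2 + 2*s + 1)*uppergamma(s, 3/2) - 4*2**s*s**2*(s + 2) + 4*2**s*(s + 2)*(s**2 + 2*s + 1) + 3**s*s*(s + 2)*(-4*log(2) + 4*log(3))*(s**2 + 2*s + 1) - 4*3**s*(s + 2)*(s**2 + 2*s + 1) + s**3*(s + 2)*log(4) + s**2*(s + 2)*log(4) + 2*s**2*(s + 2) + s**2*(s**2 + 2*s + 1))/(4*6**s*s**2*(s + 2)*(s**2 + 2*s + 1))
  Re(s) > -2

peel off the common scale on t: 9*t**2/4 on [0, 1/3); 3*t*log(3*t/2)/2 on [1/3, 2/3); log(3*t/2) on [2/3, 1); …
invert the common scale on t to get t**2 on [0, 1/2); t*log(t) on [1/2, 1); log(t) on [1, 3/2); …
slice at 1/6, 1/3, 1/2, transform all 4 pieces, and sum them
on [0, 1/6): add ∫ 9*t**2·t^(s-1) dt
for t in [1/6, 1/3): the term is ∫ 3*t*log(3*t)·t^(s-1)
[1/3, 1/2) adds the kernel integral of log(3*t)
segment 1/2 to ∞ holds exp(-3*t); add its integral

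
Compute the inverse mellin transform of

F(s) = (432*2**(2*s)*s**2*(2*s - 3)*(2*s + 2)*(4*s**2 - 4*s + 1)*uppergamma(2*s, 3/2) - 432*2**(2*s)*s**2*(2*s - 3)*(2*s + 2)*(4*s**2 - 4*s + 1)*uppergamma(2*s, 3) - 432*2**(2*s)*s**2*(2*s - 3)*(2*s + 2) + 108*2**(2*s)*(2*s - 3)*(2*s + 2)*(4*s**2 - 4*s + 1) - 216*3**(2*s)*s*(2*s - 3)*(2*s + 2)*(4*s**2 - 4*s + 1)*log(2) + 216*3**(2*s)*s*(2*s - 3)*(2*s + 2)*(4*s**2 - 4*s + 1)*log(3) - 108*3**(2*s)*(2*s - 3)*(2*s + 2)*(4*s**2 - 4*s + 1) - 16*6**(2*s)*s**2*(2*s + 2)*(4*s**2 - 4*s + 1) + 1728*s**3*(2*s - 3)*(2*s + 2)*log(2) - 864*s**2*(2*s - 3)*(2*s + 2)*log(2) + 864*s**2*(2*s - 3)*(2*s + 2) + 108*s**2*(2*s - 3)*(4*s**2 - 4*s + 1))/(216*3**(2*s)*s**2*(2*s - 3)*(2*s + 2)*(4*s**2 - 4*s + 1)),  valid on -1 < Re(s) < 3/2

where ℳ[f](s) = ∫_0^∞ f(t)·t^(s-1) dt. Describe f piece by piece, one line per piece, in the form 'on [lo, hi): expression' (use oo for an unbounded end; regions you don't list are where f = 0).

invert the power substitution to get 9*t**2/4 on [0, 1/3); 2*log(3*t/2)/(3*t) on [1/3, 2/3); log(3*t/2) on [2/3, 1); …
undo the common scale on t: t**2 on [0, 1/2); log(t)/t on [1/2, 1); log(t) on [1, 3/2); …
cuts at 1/9, 4/9, 1, 4: linearity sums the 5 kernel integrals
for t in [0, 1/9): the term is ∫ 9*t/4·t^(s-1)
over [1/9, 4/9), the kernel integral of 2*log(3*sqrt(t)/2)/(3*sqrt(t)) enters the sum
piece [4/9, 1): integrate log(3*sqrt(t)/2) against the kernel
piece [1, 4): integrate exp(-3*sqrt(t)/2) against the kernel
∫ 8/(27*t**(3/2))·t^(s-1) over [4, ∞)

on [0, 1/9): 9*t/4
on [1/9, 4/9): 2*log(3*sqrt(t)/2)/(3*sqrt(t))
on [4/9, 1): log(3*sqrt(t)/2)
on [1, 4): exp(-3*sqrt(t)/2)
on [4, oo): 8/(27*t**(3/2))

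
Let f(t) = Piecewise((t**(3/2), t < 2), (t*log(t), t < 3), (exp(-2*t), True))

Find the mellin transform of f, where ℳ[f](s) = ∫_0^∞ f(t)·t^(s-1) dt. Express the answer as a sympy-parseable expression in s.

linearity at 2, 3 turns ℳ[f](s) into 3 summed integrals
segment [0, 2) carries t**(3/2); integrate it
[2, 3) adds the kernel integral of t*log(t)
over [3, ∞), the kernel integral of exp(-2*t) enters the sum

(-12**s*s*(2*s + 3)*log(4) - 12**s*(2*s + 3)*log(4) + 12**s*(4*s + 6) + 12**s*sqrt(2)*(4*s**2 + 8*s + 4) + 3*18**s*s*(2*s + 3)*log(3) + 18**s*(-6*s - 9) + 3*18**s*(2*s + 3)*log(3) + 3**s*(2*s + 3)*(s**2 + 2*s + 1)*uppergamma(s, 6))/(6**s*(2*s + 3)*(s**2 + 2*s + 1))
  Re(s) > -3/2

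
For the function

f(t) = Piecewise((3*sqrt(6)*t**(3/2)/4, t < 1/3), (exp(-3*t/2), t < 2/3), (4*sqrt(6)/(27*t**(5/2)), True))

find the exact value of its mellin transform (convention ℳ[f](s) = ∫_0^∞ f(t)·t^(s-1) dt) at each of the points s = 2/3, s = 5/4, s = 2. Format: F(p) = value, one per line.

reversing the common scale on t: t**(3/2) on [0, 1/2); exp(-t) on [1/2, 1); t**(-5/2) on [1, ∞)
treat the 3 regions marked off by 1/3, 2/3 separately and sum
[0, 1/3) adds the kernel integral of 3*sqrt(6)*t**(3/2)/4
the [1/3, 2/3) slice contributes ∫ exp(-3*t/2)·t^(s-1) dt
piece [2/3, ∞): integrate 4*sqrt(6)/(27*t**(5/2)) against the kernel

F(2/3) = 3**(1/3)*(-286*2**(2/3)*uppergamma(2/3, 1) + 33*sqrt(2) + 156*2**(2/3) + 286*2**(2/3)*uppergamma(2/3, 1/2))/858
F(5/4) = 3**(3/4)*(-110*2**(1/4)*uppergamma(5/4, 1) + 5*sqrt(2) + 110*2**(1/4)*uppergamma(5/4, 1/2) + 88*2**(1/4))/495
F(2) = -8*exp(-1)/9 + sqrt(2)/126 + 2*exp(-1/2)/3 + 8/9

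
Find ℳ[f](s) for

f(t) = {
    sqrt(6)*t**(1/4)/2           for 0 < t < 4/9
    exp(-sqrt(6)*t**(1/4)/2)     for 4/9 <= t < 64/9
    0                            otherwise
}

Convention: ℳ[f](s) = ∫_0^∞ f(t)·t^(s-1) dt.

the power substitution comes off first: sqrt(6)*sqrt(t)/2 on [0, 2/3); exp(-sqrt(6)*sqrt(t)/2) on [2/3, 8/3)
back out the common scale on t: sqrt(t) on [0, 1); exp(-sqrt(t)) on [1, 4)
invert the power substitution to get t on [0, 1); exp(-t) on [1, 2)
along the cuts 4/9, ℳ[f](s) splits into 2 integrals
segment 0 to 4/9 holds sqrt(6)*t**(1/4)/2; add its integral
segment [4/9, 64/9) carries exp(-sqrt(6)*t**(1/4)/2); integrate it

4*((4*s + 1)*uppergamma(4*s, 1) - (4*s + 1)*uppergamma(4*s, 2) + 1)/((3/2)**(2*s)*(4*s + 1))
  Re(s) > -1/4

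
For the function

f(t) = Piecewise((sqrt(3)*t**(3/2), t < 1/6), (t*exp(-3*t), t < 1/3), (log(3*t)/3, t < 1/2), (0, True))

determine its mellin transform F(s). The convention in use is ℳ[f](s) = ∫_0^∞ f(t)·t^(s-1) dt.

(4*2**s*s**3*uppergamma(s + 1, 1/2) - 4*2**s*s**3*uppergamma(s + 1, 1) + 6*2**s*s**2*uppergamma(s + 1, 1/2) - 6*2**s*s**2*uppergamma(s + 1, 1) + 4*2**s*s + 6*2**s + 3**s*s**2*(-4*log(2) + 4*log(3)) - 4*3**s*s + 3**s*s*(-6*log(2) + 6*log(3)) - 6*3**s + sqrt(2)*s**2)/(6*6**s*s**2*(2*s + 3))
  Re(s) > -3/2

undo the shared t-power: sqrt(3)*sqrt(t) on [0, 1/6); exp(-3*t) on [1/6, 1/3); log(3*t)/(3*t) on [1/3, 1/2)
invert the common scale on t to get sqrt(t) on [0, 1/2); exp(-t) on [1/2, 1); log(t)/t on [1, 3/2)
linearity at 1/6, 1/3 turns ℳ[f](s) into 3 summed integrals
∫ sqrt(3)*t**(3/2)·t^(s-1) over [0, 1/6)
segment [1/6, 1/3) carries t*exp(-3*t); integrate it
for t in [1/3, 1/2): the term is ∫ log(3*t)/3·t^(s-1)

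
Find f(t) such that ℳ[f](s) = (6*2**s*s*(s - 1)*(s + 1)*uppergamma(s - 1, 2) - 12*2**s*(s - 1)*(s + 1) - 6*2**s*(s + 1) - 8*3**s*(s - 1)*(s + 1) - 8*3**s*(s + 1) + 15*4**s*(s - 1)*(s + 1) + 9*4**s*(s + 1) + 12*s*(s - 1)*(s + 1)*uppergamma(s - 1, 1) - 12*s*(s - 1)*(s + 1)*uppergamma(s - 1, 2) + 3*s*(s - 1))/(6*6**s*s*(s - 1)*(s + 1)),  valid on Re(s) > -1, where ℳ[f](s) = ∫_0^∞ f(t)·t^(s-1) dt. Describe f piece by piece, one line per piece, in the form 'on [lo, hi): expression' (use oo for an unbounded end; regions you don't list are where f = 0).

on [0, 1/6): 3*t
on [1/6, 1/3): exp(-6*t)/(3*t)
on [1/3, 1/2): (3*t + 1)/(3*t)
on [1/2, 2/3): (3*t + 3)/(3*t)
on [2/3, oo): exp(-3*t)/(3*t)

the common scale on t comes off first: t on [0, 1/2); exp(-2*t)/t on [1/2, 1); (t + 1)/t on [1, 3/2); …
undo the shared t-power: t**2 on [0, 1/2); exp(-2*t) on [1/2, 1); t + 1 on [1, 3/2); …
treat the 5 regions marked off by 1/6, 1/3, 1/2, 2/3 separately and sum
segment [0, 1/6) carries 3*t; integrate it
on [1/6, 1/3) integrate f = exp(-6*t)/(3*t) against the kernel
over [1/3, 1/2), the kernel integral of (3*t + 1)/(3*t) enters the sum
for t in [1/2, 2/3): the term is ∫ (3*t + 3)/(3*t)·t^(s-1)
segment 2/3 to ∞ holds exp(-3*t)/(3*t); add its integral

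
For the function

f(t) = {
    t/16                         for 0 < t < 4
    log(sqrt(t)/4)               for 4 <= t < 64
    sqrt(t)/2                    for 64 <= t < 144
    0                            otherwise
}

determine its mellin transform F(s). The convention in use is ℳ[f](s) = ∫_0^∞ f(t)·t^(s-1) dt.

back out the power substitution: t**2/16 on [0, 2); log(t/4) on [2, 8); t/2 on [8, 12)
peel off the common scale on t: t**2/4 on [0, 1); log(t/2) on [1, 4); t on [4, 6)
strip the common scale on t: t**2 on [0, 1/2); log(t) on [1/2, 2); 2*t on [2, 3)
cuts at 4, 64: linearity sums the 3 kernel integrals
∫ t/16·t^(s-1) over [0, 4)
[4, 64) adds the kernel integral of log(sqrt(t)/4)
segment [64, 144) carries sqrt(t)/2; integrate it

2**(2*s)*(4*16**s*s*(s + 1)*(2*s + 1)*log(2) - 32*2**(4*s)*s**2*(s + 1) - 2*2**(4*s)*(s + 1)*(2*s + 1) + 48*6**(2*s)*s**2*(s + 1) + s**2*(2*s + 1) + 4*s*(s + 1)*(2*s + 1)*log(2) + 2*(s + 1)*(2*s + 1))/(4*s**2*(s + 1)*(2*s + 1))
  Re(s) > -1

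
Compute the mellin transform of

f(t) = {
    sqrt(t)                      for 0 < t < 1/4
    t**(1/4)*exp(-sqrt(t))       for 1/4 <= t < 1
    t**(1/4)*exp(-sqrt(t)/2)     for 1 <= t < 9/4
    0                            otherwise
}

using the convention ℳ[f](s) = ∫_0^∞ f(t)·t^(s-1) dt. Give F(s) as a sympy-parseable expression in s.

the power substitution comes off first: t on [0, 1/2); sqrt(t)*exp(-t) on [1/2, 1); sqrt(t)*exp(-t/2) on [1, 3/2)
back out the shared t-power: sqrt(t) on [0, 1/2); exp(-t) on [1/2, 1); exp(-t/2) on [1, 3/2)
split f at 1/4, 1: ℳ[f](s) collects 3 kernel integrals
segment [0, 1/4) carries sqrt(t); integrate it
∫ over [1/4, 1) of t**(1/4)*exp(-sqrt(t))·t^(s-1) joins the sum
for t in [1, 9/4): the term is ∫ t**(1/4)*exp(-sqrt(t)/2)·t^(s-1)

2**(-2*s - 1/2)*(2**(2*s + 3/2)*(2*s + 1)*uppergamma(2*s + 1/2, 1/2) - 2**(2*s + 3/2)*(2*s + 1)*uppergamma(2*s + 1/2, 1) + 2**(4*s + 2)*(2*s + 1)*uppergamma(2*s + 1/2, 1/2) - 2**(4*s + 2)*(2*s + 1)*uppergamma(2*s + 1/2, 3/4) + sqrt(2))/(2*s + 1)
  Re(s) > -1/2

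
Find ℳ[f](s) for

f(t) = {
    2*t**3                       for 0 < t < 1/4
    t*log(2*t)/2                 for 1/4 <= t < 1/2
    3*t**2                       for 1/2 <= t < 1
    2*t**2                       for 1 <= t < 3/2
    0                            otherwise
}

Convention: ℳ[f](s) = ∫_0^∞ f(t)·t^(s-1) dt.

the shared t-power comes off first: 2*t on [0, 1/4); log(2*t)/(2*t) on [1/4, 1/2); 3 on [1/2, 1); …
reversing the common scale on t: t on [0, 1/2); log(t)/t on [1/2, 1); 3 on [1, 2); …
f breaks at 1/4, 1/2, 1 into 4 integrals to sum
on [0, 1/4): add ∫ 2*t**3·t^(s-1) dt
[1/4, 1/2) adds the kernel integral of t*log(2*t)/2
[1/2, 1) adds the kernel integral of 3*t**2
segment 1 to 3/2 holds 2*t**2; add its integral

(32*2**(2*s)*(s + 3)*(2*s - (s + 2)**2 + 3) + 8*2**s*(s + 2)*(s + 3) - 24*2**s*(s + 3)*(2*s - (s + 2)**2 + 3) + 144*6**s*(s + 3)*(2*s - (s + 2)**2 + 3) - 4*(s + 2)**2*(s + 3)*log(2) - 4*(s + 2)*(s + 3) + 4*(s + 2)*(s + 3)*log(2) + (s + 2)*(2*s - (s + 2)**2 + 3))/(32*2**(2*s)*(s + 2)*(s + 3)*(2*s - (s + 2)**2 + 3))
  Re(s) > -3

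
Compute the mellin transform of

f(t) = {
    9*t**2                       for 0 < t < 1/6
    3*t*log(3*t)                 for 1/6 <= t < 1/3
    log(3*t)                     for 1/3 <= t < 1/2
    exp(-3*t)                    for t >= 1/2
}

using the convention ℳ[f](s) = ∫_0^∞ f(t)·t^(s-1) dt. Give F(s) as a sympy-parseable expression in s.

the common scale on t comes off first: t**2 on [0, 1/2); t*log(t) on [1/2, 1); log(t) on [1, 3/2); …
split f at 1/6, 1/3, 1/2: ℳ[f](s) collects 4 kernel integrals
segment 0 to 1/6 holds 9*t**2; add its integral
segment [1/6, 1/3) carries 3*t*log(3*t); integrate it
∫ log(3*t)·t^(s-1) over [1/3, 1/2)
on [1/2, ∞) integrate f = exp(-3*t) against the kernel

(4*2**s*s**2*(s + 2)*(s**2 + 2*s + 1)*uppergamma(s, 3/2) - 4*2**s*s**2*(s + 2) + 4*2**s*(s + 2)*(s**2 + 2*s + 1) + 3**s*s*(s + 2)*(-4*log(2) + 4*log(3))*(s**2 + 2*s + 1) - 4*3**s*(s + 2)*(s**2 + 2*s + 1) + s**3*(s + 2)*log(4) + s**2*(s + 2)*log(4) + 2*s**2*(s + 2) + s**2*(s**2 + 2*s + 1))/(4*6**s*s**2*(s + 2)*(s**2 + 2*s + 1))
  Re(s) > -2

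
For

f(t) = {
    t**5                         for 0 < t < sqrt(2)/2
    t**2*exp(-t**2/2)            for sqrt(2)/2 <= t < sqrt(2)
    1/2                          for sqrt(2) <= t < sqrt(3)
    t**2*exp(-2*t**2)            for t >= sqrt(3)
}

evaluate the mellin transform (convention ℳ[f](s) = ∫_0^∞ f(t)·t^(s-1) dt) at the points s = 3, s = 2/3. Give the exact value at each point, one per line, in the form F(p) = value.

F(3) = -5*sqrt(2)*exp(-1) - 3*sqrt(2)*sqrt(pi)*erfc(1)/2 - sqrt(2)/3 + 3*sqrt(2)*sqrt(pi)*erfc(sqrt(6))/64 + 15*sqrt(3)*exp(-6)/16 + 1/128 + sqrt(3)/2 + 3*sqrt(2)*sqrt(pi)*erfc(1/2)/2 + 7*sqrt(2)*exp(-1/4)/4
F(2/3) = -3*2**(1/3)/4 - 2**(1/3)*uppergamma(4/3, 1) + 2**(2/3)*uppergamma(4/3, 6)/8 + 3*2**(1/6)/136 + 2**(1/3)*uppergamma(4/3, 1/4) + 3*3**(1/3)/4

peel off the shared t-power: t**3 on [0, sqrt(2)/2); exp(-t**2/2) on [sqrt(2)/2, sqrt(2)); 1/(2*t**2) on [sqrt(2), sqrt(3)); …
strip the power substitution: t**(3/2) on [0, 1/2); exp(-t/2) on [1/2, 2); 1/(2*t) on [2, 3); …
slice at sqrt(2)/2, sqrt(2), sqrt(3), transform all 4 pieces, and sum them
segment 0 to sqrt(2)/2 holds t**5; add its integral
∫ over [sqrt(2)/2, sqrt(2)) of t**2*exp(-t**2/2)·t^(s-1) joins the sum
∫ over [sqrt(2), sqrt(3)) of 1/2·t^(s-1) joins the sum
[sqrt(3), ∞) adds the kernel integral of t**2*exp(-2*t**2)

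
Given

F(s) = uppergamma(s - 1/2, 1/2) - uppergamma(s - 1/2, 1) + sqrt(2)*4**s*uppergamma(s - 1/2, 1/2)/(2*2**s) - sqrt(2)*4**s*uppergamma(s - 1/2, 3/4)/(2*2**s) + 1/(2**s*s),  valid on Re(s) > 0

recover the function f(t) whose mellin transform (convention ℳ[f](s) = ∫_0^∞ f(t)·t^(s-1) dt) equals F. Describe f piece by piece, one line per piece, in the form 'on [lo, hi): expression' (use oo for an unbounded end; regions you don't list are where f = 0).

undo the shared t-power: 1/sqrt(t) on [0, 1/2); exp(-t)/t on [1/2, 1); exp(-t/2)/t on [1, 3/2)
remove the shared t-power first: sqrt(t) on [0, 1/2); exp(-t) on [1/2, 1); exp(-t/2) on [1, 3/2)
f breaks at 1/2, 1 into 3 integrals to sum
the [0, 1/2) slice contributes ∫ 1·t^(s-1) dt
∫ over [1/2, 1) of exp(-t)/sqrt(t)·t^(s-1) joins the sum
[1, 3/2) adds the kernel integral of exp(-t/2)/sqrt(t)

on [0, 1/2): 1
on [1/2, 1): exp(-t)/sqrt(t)
on [1, 3/2): exp(-t/2)/sqrt(t)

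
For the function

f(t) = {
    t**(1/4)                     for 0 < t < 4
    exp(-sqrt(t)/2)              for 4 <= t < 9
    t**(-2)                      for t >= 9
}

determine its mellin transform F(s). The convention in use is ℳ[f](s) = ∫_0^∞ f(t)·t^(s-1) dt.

undo the power substitution: sqrt(t) on [0, 2); exp(-t/2) on [2, 3); t**(-4) on [3, ∞)
breakpoints 4, 9: one integral from each of the 3 segments
the [0, 4) slice contributes ∫ t**(1/4)·t^(s-1) dt
∫ exp(-sqrt(t)/2)·t^(s-1) over [4, 9)
on [9, ∞): add ∫ t**(-2)·t^(s-1) dt

(162*2**(2*s)*(s - 2)*(4*s + 1)*uppergamma(2*s, 1) - 162*2**(2*s)*(s - 2)*(4*s + 1)*uppergamma(2*s, 3/2) + 324*2**(2*s + 1/2)*(s - 2) - 9**s*(4*s + 1))/(81*(s - 2)*(4*s + 1))
  -1/4 < Re(s) < 2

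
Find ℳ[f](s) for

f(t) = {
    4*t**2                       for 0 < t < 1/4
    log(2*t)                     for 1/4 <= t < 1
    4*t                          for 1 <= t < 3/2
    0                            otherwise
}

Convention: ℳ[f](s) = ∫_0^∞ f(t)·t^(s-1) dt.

(-16*2**(2*s)*s**2*(s + 2) + 4*2**(2*s)*s*(s + 1)*(s + 2)*log(2) - 4*2**(2*s)*(s + 1)*(s + 2) + 24*6**s*s**2*(s + 2) + s**2*(s + 1) + 4*s*(s + 1)*(s + 2)*log(2) + 4*(s + 1)*(s + 2))/(4*2**(2*s)*s**2*(s + 1)*(s + 2))
  Re(s) > -2

back out the common scale on t: t**2 on [0, 1/2); log(t) on [1/2, 2); 2*t on [2, 3)
integrate the 3 segments split at 1/4, 1, then add the results
[0, 1/4) adds the kernel integral of 4*t**2
piece [1/4, 1): integrate log(2*t) against the kernel
over [1, 3/2), the kernel integral of 4*t enters the sum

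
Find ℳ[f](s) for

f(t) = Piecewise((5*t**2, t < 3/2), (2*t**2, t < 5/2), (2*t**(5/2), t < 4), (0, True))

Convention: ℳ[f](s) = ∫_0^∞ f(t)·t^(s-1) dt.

(512*2**(3*s)*(s + 2) + 27*3**s*(2*s + 5) + 50*5**s*(2*s + 5) - 50*sqrt(2)*5**(s + 1/2)*(s + 2))/(4*2**s*(s + 2)*(2*s + 5))
  Re(s) > -2

breakpoints 3/2, 5/2: one integral from each of the 3 segments
over [0, 3/2), the kernel integral of 5*t**2 enters the sum
segment 3/2 to 5/2 holds 2*t**2; add its integral
the [5/2, 4) slice contributes ∫ 2*t**(5/2)·t^(s-1) dt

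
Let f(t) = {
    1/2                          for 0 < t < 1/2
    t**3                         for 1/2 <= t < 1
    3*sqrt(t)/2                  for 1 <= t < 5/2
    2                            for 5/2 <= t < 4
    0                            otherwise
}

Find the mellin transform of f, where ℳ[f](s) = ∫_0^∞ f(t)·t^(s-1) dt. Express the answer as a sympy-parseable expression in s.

treat the 4 regions marked off by 1/2, 1, 5/2 separately and sum
∫ over [0, 1/2) of 1/2·t^(s-1) joins the sum
on [1/2, 1) integrate f = t**3 against the kernel
∫ over [1, 5/2) of 3*sqrt(t)/2·t^(s-1) joins the sum
the [5/2, 4) slice contributes ∫ 2·t^(s-1) dt

(16*2**(3*s)*(s + 3)*(2*s + 1) - 24*2**s*s*(s + 3) + 8*2**s*s*(2*s + 1) - 16*5**s*(s + 3)*(2*s + 1) + 12*sqrt(2)*5**(s + 1/2)*s*(s + 3) - s*(2*s + 1) + 4*(s + 3)*(2*s + 1))/(8*2**s*s*(s + 3)*(2*s + 1))
  Re(s) > 0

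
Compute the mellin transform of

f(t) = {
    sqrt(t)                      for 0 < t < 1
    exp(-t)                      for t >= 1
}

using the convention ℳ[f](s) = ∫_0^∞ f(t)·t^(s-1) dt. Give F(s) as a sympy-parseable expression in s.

((2*s + 1)*uppergamma(s, 1) + 2)/(2*s + 1)
  Re(s) > -1/2

decompose at 1; ℳ[f](s) sums the 2 pieces' integrals
between 0 and 1 the integrand is sqrt(t)·t^(s-1)
on [1, ∞): add ∫ exp(-t)·t^(s-1) dt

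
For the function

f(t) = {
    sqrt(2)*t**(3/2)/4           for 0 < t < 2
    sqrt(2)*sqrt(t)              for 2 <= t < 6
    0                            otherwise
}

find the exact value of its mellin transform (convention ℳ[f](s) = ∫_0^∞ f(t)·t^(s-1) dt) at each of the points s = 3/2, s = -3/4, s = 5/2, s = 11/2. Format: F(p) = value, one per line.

remove the common scale on t first: t**(3/2) on [0, 1); 2*sqrt(t) on [1, 3)
slice at 2, transform all 2 pieces, and sum them
∫ sqrt(2)*t**(3/2)/4·t^(s-1) over [0, 2)
segment 2 to 6 holds sqrt(2)*sqrt(t); add its integral

F(3/2) = 50*sqrt(2)/3
F(-3/4) = 2*2**(1/4)*(7 - 2*3**(3/4))/3
F(5/2) = 211*sqrt(2)/3
F(11/2) = 163168*sqrt(2)/21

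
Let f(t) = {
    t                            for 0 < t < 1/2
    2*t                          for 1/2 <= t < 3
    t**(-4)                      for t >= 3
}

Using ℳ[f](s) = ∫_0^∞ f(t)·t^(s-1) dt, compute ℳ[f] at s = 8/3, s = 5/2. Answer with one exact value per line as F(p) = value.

treat the 3 regions marked off by 1/2, 3 separately and sum
∫ over [0, 1/2) of t·t^(s-1) joins the sum
for t in [1/2, 3): the term is ∫ 2*t·t^(s-1)
[3, ∞) adds the kernel integral of t**(-4)

F(8/3) = 2**(1/3)*(-9 + 3910*6**(2/3))/528
F(5/2) = sqrt(2)*(-27 + 11720*sqrt(6))/1512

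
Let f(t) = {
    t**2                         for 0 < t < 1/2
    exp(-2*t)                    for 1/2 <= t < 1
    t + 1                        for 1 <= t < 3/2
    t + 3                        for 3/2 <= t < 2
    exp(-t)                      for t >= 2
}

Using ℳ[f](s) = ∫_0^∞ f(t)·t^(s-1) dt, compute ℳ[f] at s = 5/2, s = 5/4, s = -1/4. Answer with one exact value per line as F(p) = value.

decompose at 1/2, 1, 3/2, 2; ℳ[f](s) sums the 5 pieces' integrals
piece [0, 1/2): integrate t**2 against the kernel
on [1/2, 1) integrate f = exp(-2*t) against the kernel
segment 1 to 3/2 holds (t + 1); add its integral
on [3/2, 2): add ∫ (t + 3)·t^(s-1) dt
segment [2, ∞) carries exp(-t); integrate it

F(5/2) = sqrt(2)*(3150*E + 630*sqrt(2)*(-7 + 6*sqrt(pi)*exp(2)*erfc(sqrt(2)) + 28*sqrt(2)) + (-9072*sqrt(3) - 3456*sqrt(2) - 945*sqrt(pi)*erfc(sqrt(2)) + 945*sqrt(pi)*erfc(1) + 71494)*exp(2))*exp(-2)/10080
F(5/4) = 2**(3/4)*(-2808*3**(1/4) - 1456*2**(1/4) - 585*uppergamma(5/4, 2) + 45 + 1170*2**(1/4)*uppergamma(5/4, 2) + 585*uppergamma(5/4, 1) + 7696*sqrt(2))/2340
F(-1/4) = 2**(1/4)*(-196*sqrt(2) - 42*uppergamma(-1/4, 2) + 21*2**(3/4)*uppergamma(-1/4, 2) + 6 + 42*uppergamma(-1/4, 1) + 56*2**(3/4) + 112*3**(3/4))/42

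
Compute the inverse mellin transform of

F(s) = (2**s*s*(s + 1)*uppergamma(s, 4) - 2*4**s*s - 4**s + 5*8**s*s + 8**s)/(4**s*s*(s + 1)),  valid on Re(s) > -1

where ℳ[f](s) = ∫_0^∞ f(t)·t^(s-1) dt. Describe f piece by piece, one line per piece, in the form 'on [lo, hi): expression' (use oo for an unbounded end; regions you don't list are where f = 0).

on [0, 1): t
on [1, 2): 2*t + 1
on [2, oo): exp(-2*t)

the 3 pieces separated at 1, 2 each add one integral
segment [0, 1) carries t; integrate it
for t in [1, 2): the term is ∫ (2*t + 1)·t^(s-1)
on [2, ∞): add ∫ exp(-2*t)·t^(s-1) dt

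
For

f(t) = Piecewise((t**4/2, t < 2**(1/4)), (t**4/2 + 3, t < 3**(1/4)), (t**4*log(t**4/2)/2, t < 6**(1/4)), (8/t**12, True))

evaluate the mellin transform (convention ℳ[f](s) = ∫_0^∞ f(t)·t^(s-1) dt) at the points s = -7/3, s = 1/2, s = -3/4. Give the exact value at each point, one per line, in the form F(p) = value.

the power substitution comes off first: t**2/2 on [0, sqrt(2)); t**2/2 + 3 on [sqrt(2), sqrt(3)); t**2*log(t**2/2)/2 on [sqrt(3), sqrt(6)); …
back out the power substitution: t/2 on [0, 2); t/2 + 3 on [2, 3); t*log(t/2)/2 on [3, 6); …
peel off the common scale on t: t on [0, 1); t + 3 on [1, 3/2); t*log(t) on [3/2, 3); …
summing 4 kernel integrals split by 2**(1/4), 3**(1/4), 6**(1/4) yields ℳ[f](s)
[0, 2**(1/4)) adds the kernel integral of t**4/2
∫ over [2**(1/4), 3**(1/4)) of (t**4/2 + 3)·t^(s-1) joins the sum
the [3**(1/4), 6**(1/4)) slice contributes ∫ t**4*log(t**4/2)/2·t^(s-1) dt
over [6**(1/4), ∞), the kernel integral of 8/t**12 enters the sum

F(-7/3) = -41771*6**(5/12)/58050 - 3*3**(5/12)*log(3)/10 + 3*3**(5/12)*log(2)/10 + 3*6**(5/12)*log(3)/10 + 9*2**(5/12)/14 + 207*3**(5/12)/350
F(1/2) = -6*2**(1/8) - 122*6**(1/8)/207 + log(2**(3**(1/8)/3)*3**(-3**(1/8)/3 + 2*6**(1/8)/3)) + 179*3**(1/8)/27
F(-3/4) = -502*3**(13/16)/507 - 131854*6**(13/16)/698139 + log(2**(2*3**(13/16)/13)*3**(-2*3**(13/16)/13 + 2*6**(13/16)/13)) + 2*2**(13/16)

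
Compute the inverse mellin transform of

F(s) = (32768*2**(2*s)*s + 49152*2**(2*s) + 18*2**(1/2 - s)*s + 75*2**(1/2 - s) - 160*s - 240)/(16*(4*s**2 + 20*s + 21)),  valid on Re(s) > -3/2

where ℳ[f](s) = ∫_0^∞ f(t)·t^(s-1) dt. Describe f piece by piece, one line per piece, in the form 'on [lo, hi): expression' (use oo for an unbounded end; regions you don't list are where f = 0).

on [0, 1/2): 3*t**(3/2)/2
on [1/2, 1): 3*t**(7/2)/2
on [1, 4): 4*t**(7/2)

f breaks at 1/2, 1 into 3 integrals to sum
between 0 and 1/2 the integrand is 3*t**(3/2)/2·t^(s-1)
segment 1/2 to 1 holds 3*t**(7/2)/2; add its integral
over [1, 4), the kernel integral of 4*t**(7/2) enters the sum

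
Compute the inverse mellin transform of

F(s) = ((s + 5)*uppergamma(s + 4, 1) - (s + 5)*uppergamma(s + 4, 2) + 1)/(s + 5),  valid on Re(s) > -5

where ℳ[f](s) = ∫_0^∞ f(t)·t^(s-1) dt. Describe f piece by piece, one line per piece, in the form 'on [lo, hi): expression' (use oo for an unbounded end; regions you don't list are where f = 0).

on [0, 1): t**5
on [1, 2): t**4*exp(-t)

back out the shared t-power: t**3 on [0, 1); t**2*exp(-t) on [1, 2)
reversing the shared t-power: t on [0, 1); exp(-t) on [1, 2)
split f at 1: ℳ[f](s) collects 2 kernel integrals
the [0, 1) slice contributes ∫ t**5·t^(s-1) dt
piece [1, 2): integrate t**4*exp(-t) against the kernel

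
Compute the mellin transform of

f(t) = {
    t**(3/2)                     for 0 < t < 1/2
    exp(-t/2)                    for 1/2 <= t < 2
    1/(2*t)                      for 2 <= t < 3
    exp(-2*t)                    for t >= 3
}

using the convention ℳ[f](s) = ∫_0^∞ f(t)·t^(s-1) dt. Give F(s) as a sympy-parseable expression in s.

split f at 1/2, 2, 3: ℳ[f](s) collects 4 kernel integrals
piece [0, 1/2): integrate t**(3/2) against the kernel
on [1/2, 2): add ∫ exp(-t/2)·t^(s-1) dt
segment [2, 3) carries 1/(2*t); integrate it
piece [3, ∞): integrate exp(-2*t) against the kernel

(12*24**s*(s - 1)*(2*s + 3)*uppergamma(s, 1/4) - 12*24**s*(s - 1)*(2*s + 3)*uppergamma(s, 1) - 3*24**s*(2*s + 3) + 2*36**s*(2*s + 3) + 12*6**s*(s - 1)*(2*s + 3)*uppergamma(s, 6) + 6*sqrt(2)*6**s*(s - 1))/(12*12**s*(s - 1)*(2*s + 3))
  Re(s) > -3/2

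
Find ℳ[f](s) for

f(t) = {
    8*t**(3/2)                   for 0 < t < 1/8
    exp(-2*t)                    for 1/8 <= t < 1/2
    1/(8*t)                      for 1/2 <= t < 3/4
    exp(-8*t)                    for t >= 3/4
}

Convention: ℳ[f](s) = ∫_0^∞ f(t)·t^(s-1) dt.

(24**s*(s - 1)*(2*s + 3)*uppergamma(s, 1/4) - 24**s*(s - 1)*(2*s + 3)*uppergamma(s, 1) - 24**s*(2*s + 3)/4 + 36**s*(2*s + 3)/6 + 6**s*(s - 1)*(2*s + 3)*uppergamma(s, 6) + sqrt(2)*6**s*(s - 1)/2)/(48**s*(s - 1)*(2*s + 3))
  Re(s) > -3/2

peel off the power substitution: 8*t**3 on [0, sqrt(2)/4); exp(-2*t**2) on [sqrt(2)/4, sqrt(2)/2); 1/(8*t**2) on [sqrt(2)/2, sqrt(3)/2); …
the common scale on t comes off first: t**3 on [0, sqrt(2)/2); exp(-t**2/2) on [sqrt(2)/2, sqrt(2)); 1/(2*t**2) on [sqrt(2), sqrt(3)); …
the power substitution comes off first: t**(3/2) on [0, 1/2); exp(-t/2) on [1/2, 2); 1/(2*t) on [2, 3); …
slice at 1/8, 1/2, 3/4, transform all 4 pieces, and sum them
for t in [0, 1/8): the term is ∫ 8*t**(3/2)·t^(s-1)
segment 1/8 to 1/2 holds exp(-2*t); add its integral
segment [1/2, 3/4) carries 1/(8*t); integrate it
∫ exp(-8*t)·t^(s-1) over [3/4, ∞)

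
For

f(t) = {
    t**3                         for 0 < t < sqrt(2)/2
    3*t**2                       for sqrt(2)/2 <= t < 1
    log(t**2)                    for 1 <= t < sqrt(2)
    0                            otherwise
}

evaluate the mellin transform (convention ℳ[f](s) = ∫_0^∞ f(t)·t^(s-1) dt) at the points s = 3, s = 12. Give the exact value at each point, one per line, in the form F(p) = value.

the power substitution comes off first: t**(3/2) on [0, 1/2); 3*t on [1/2, 1); log(t) on [1, 2)
summing 3 kernel integrals split by sqrt(2)/2, 1 yields ℳ[f](s)
on [0, sqrt(2)/2): add ∫ t**3·t^(s-1) dt
segment sqrt(2)/2 to 1 holds 3*t**2; add its integral
between 1 and sqrt(2) the integrand is log(t**2)·t^(s-1)

F(3) = sqrt(2)*(-748 + 960*log(2) + 607*sqrt(2))/1440
F(12) = -1187/1792 + sqrt(2)/3840 + 16*log(2)/3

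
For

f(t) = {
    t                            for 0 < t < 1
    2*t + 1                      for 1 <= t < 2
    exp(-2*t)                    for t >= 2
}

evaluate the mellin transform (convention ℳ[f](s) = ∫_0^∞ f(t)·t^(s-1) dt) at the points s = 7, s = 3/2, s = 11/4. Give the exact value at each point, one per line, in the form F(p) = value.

along the cuts 1, 2, ℳ[f](s) splits into 3 integrals
∫ over [0, 1) of t·t^(s-1) joins the sum
piece [1, 2): integrate (2*t + 1) against the kernel
for t in [2, ∞): the term is ∫ exp(-2*t)·t^(s-1)

F(7) = 2185*exp(-4)/8 + 4593/56
F(3/2) = -16/15 + sqrt(2)*sqrt(pi)*erfc(2)/8 + sqrt(2)*exp(-4)/2 + 68*sqrt(2)/15
F(11/4) = -104/165 + 2**(1/4)*uppergamma(11/4, 4)/8 + 944*2**(3/4)/165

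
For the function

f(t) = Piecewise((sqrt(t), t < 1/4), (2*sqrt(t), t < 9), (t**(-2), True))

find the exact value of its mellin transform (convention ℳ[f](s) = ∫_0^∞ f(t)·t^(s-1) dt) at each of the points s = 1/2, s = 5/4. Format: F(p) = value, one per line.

invert the power substitution to get t on [0, 1/2); 2*t on [1/2, 3); t**(-4) on [3, ∞)
f breaks at 1/4, 9 into 3 integrals to sum
segment 0 to 1/4 holds sqrt(t); add its integral
segment 1/4 to 9 holds 2*sqrt(t); add its integral
segment [9, ∞) carries t**(-2); integrate it

F(1/2) = 5759/324
F(5/4) = sqrt(2)*(-27 + 11720*sqrt(6))/756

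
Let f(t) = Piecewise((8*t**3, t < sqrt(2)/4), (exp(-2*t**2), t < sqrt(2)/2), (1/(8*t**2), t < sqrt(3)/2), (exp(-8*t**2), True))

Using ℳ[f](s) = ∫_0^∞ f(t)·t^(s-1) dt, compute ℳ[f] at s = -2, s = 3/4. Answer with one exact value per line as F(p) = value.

F(-2) = -expint(2, 1) + 2*expint(2, 6)/3 + 5/72 + 4*expint(2, 1/4) + 2*sqrt(2)
F(3/4) = -2**(1/4)*3**(3/8)/15 - 2**(5/8)*uppergamma(3/8, 1)/4 + 2**(7/8)*uppergamma(3/8, 6)/8 + 2**(3/8)/30 + 2**(5/8)/10 + 2**(5/8)*uppergamma(3/8, 1/4)/4

undo the common scale on t: t**3 on [0, sqrt(2)/2); exp(-t**2/2) on [sqrt(2)/2, sqrt(2)); 1/(2*t**2) on [sqrt(2), sqrt(3)); …
remove the power substitution first: t**(3/2) on [0, 1/2); exp(-t/2) on [1/2, 2); 1/(2*t) on [2, 3); …
slice at sqrt(2)/4, sqrt(2)/2, sqrt(3)/2, transform all 4 pieces, and sum them
∫ 8*t**3·t^(s-1) over [0, sqrt(2)/4)
over [sqrt(2)/4, sqrt(2)/2), the kernel integral of exp(-2*t**2) enters the sum
segment [sqrt(2)/2, sqrt(3)/2) carries 1/(8*t**2); integrate it
over [sqrt(3)/2, ∞), the kernel integral of exp(-8*t**2) enters the sum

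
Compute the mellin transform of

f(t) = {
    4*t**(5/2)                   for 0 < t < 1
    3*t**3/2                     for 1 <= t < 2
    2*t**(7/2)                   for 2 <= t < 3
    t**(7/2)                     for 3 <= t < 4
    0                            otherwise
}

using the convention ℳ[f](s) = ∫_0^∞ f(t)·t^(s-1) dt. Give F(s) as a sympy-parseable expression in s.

(3*2**(s + 3)*(2*s + 5)*(2*s + 7) - 2**(s + 13/2)*(s + 3)*(2*s + 5) + 2**(2*s + 9)*(s + 3)*(2*s + 5) + 4*3**(s + 7/2)*(s + 3)*(2*s + 5) + 16*(s + 3)*(2*s + 7) - 3*(2*s + 5)*(2*s + 7))/(2*(s + 3)*(2*s + 5)*(2*s + 7))
  Re(s) > -5/2

cuts at 1, 2, 3: linearity sums the 4 kernel integrals
[0, 1) adds the kernel integral of 4*t**(5/2)
∫ 3*t**3/2·t^(s-1) over [1, 2)
for t in [2, 3): the term is ∫ 2*t**(7/2)·t^(s-1)
piece [3, 4): integrate t**(7/2) against the kernel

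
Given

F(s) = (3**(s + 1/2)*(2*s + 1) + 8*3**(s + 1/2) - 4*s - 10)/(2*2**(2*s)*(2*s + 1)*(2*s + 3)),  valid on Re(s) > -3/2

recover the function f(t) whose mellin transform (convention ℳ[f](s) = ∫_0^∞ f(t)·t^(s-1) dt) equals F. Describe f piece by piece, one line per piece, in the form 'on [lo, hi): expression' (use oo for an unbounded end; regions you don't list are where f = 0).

the shared t-power comes off first: 2*t on [0, 1/4); 2 - 2*t on [1/4, 3/4)
invert the common scale on t to get t on [0, 1/2); 2 - t on [1/2, 3/2)
f breaks at 1/4 into 2 integrals to sum
over [0, 1/4), the kernel integral of 2*t**(3/2) enters the sum
segment [1/4, 3/4) carries sqrt(t)*(2 - 2*t); integrate it

on [0, 1/4): 2*t**(3/2)
on [1/4, 3/4): sqrt(t)*(2 - 2*t)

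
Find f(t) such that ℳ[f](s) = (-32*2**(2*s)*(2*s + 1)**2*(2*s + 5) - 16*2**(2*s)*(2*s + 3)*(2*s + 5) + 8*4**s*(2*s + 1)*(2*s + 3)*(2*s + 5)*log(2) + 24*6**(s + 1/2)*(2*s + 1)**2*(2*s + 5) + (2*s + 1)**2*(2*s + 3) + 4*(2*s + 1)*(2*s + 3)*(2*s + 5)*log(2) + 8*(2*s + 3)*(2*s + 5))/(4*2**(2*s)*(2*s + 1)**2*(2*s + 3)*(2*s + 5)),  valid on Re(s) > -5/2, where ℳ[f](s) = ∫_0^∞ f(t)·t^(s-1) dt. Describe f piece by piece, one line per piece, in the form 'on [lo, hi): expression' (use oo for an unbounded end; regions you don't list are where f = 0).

on [0, 1/4): 4*t**(5/2)
on [1/4, 1): sqrt(t)*log(2*t)
on [1, 3/2): 4*t**(3/2)

undo the shared t-power: 4*t**2 on [0, 1/4); log(2*t) on [1/4, 1); 4*t on [1, 3/2)
remove the common scale on t first: t**2 on [0, 1/2); log(t) on [1/2, 2); 2*t on [2, 3)
along the cuts 1/4, 1, ℳ[f](s) splits into 3 integrals
piece [0, 1/4): integrate 4*t**(5/2) against the kernel
for t in [1/4, 1): the term is ∫ sqrt(t)*log(2*t)·t^(s-1)
segment 1 to 3/2 holds 4*t**(3/2); add its integral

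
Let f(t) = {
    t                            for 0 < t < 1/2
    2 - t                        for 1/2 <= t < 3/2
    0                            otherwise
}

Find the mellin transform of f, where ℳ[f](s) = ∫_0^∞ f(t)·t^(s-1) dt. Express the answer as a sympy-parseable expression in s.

(3**s*s + 4*3**s - 2*s - 4)/(2*2**s*s*(s + 1))
  Re(s) > -1

f breaks at 1/2 into 2 integrals to sum
∫ over [0, 1/2) of t·t^(s-1) joins the sum
segment 1/2 to 3/2 holds (2 - t); add its integral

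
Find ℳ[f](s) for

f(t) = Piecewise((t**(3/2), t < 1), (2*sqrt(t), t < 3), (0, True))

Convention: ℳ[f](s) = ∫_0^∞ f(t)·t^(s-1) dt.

f breaks at 1 into 2 integrals to sum
between 0 and 1 the integrand is t**(3/2)·t^(s-1)
segment 1 to 3 holds 2*sqrt(t); add its integral

(4*sqrt(3)*3**s*(2*s + 3) - 4*s - 10)/((2*s + 1)*(2*s + 3))
  Re(s) > -3/2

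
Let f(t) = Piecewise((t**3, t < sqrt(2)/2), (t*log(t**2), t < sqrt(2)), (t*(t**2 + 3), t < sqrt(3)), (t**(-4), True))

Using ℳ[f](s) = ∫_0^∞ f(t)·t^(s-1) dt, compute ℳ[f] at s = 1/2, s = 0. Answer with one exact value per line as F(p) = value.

reversing the power substitution: t**(3/2) on [0, 1/2); sqrt(t)*log(t) on [1/2, 2); sqrt(t)*(t + 3) on [2, 3); …
the shared t-power comes off first: t on [0, 1/2); log(t) on [1/2, 2); t + 3 on [2, 3); …
f breaks at sqrt(2)/2, sqrt(2), sqrt(3) into 4 integrals to sum
the [0, sqrt(2)/2) slice contributes ∫ t**3·t^(s-1) dt
for t in [sqrt(2)/2, sqrt(2)): the term is ∫ t*log(t**2)·t^(s-1)
segment sqrt(2) to sqrt(3) holds t*(t**2 + 3); add its integral
the [sqrt(3), ∞) slice contributes ∫ t**(-4)·t^(s-1) dt

F(1/2) = 2**(1/4)*(-436*sqrt(2) + 2*2**(3/4)*3**(1/4) + 65 + log(2**(42 + 84*sqrt(2))) + 180*6**(3/4))/126
F(0) = sqrt(2)*(-330 + sqrt(2) + 108*log(2) + 144*sqrt(6))/72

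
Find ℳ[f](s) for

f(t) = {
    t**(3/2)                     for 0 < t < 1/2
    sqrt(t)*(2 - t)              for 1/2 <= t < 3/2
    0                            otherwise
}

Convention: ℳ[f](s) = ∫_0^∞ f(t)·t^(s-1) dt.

2**(-s - 1/2)*(3**(s + 1/2)*(2*s + 1) + 8*3**(s + 1/2) - 4*s - 10)/((2*s + 1)*(2*s + 3))
  Re(s) > -3/2

invert the shared t-power to get t on [0, 1/2); 2 - t on [1/2, 3/2)
linearity at 1/2 turns ℳ[f](s) into 2 summed integrals
[0, 1/2) adds the kernel integral of t**(3/2)
over [1/2, 3/2), the kernel integral of sqrt(t)*(2 - t) enters the sum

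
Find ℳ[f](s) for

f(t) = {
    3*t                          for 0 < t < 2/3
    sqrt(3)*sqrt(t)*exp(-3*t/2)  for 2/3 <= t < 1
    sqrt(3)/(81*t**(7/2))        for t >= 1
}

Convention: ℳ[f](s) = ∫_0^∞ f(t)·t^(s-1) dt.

reversing the common scale on t: t on [0, 2); sqrt(t)*exp(-t/2) on [2, 3); t**(-7/2) on [3, ∞)
back out the shared t-power: sqrt(t) on [0, 2); exp(-t/2) on [2, 3); t**(-4) on [3, ∞)
decompose at 2/3, 1; ℳ[f](s) sums the 3 pieces' integrals
over [0, 2/3), the kernel integral of 3*t enters the sum
between 2/3 and 1 the integrand is sqrt(3)*sqrt(t)*exp(-3*t/2)·t^(s-1)
the [1, ∞) slice contributes ∫ sqrt(3)/(81*t**(7/2))·t^(s-1) dt

(162*2**s*(2*s - 7) + 81*2**(s + 1/2)*(s + 1)*(2*s - 7)*uppergamma(s + 1/2, 1) - 81*2**(s + 1/2)*(s + 1)*(2*s - 7)*uppergamma(s + 1/2, 3/2) - 2*3**(s + 1/2)*(s + 1))/(81*3**s*(s + 1)*(2*s - 7))
  -1 < Re(s) < 7/2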